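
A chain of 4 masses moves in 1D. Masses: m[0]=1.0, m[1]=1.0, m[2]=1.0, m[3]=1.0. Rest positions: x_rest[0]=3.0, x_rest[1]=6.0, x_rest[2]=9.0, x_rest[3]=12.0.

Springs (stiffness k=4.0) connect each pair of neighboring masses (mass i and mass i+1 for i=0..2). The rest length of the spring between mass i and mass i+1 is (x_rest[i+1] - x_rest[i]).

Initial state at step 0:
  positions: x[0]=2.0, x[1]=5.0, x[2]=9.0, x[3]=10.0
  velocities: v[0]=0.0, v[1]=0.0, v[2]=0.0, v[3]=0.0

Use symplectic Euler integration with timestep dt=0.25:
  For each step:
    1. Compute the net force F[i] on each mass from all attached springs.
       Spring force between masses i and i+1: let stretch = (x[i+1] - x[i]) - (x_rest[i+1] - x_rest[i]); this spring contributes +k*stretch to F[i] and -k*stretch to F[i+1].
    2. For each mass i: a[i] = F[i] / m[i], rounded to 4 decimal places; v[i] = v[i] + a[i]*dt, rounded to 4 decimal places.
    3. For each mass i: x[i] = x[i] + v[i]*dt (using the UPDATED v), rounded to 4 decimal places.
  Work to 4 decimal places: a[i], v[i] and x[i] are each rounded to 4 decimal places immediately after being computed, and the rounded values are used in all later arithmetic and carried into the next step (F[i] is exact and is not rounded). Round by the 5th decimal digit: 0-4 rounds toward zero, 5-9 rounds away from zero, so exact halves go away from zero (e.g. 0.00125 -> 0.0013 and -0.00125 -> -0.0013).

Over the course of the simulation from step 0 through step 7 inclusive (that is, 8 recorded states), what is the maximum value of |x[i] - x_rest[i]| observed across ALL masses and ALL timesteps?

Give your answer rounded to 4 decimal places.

Answer: 2.1250

Derivation:
Step 0: x=[2.0000 5.0000 9.0000 10.0000] v=[0.0000 0.0000 0.0000 0.0000]
Step 1: x=[2.0000 5.2500 8.2500 10.5000] v=[0.0000 1.0000 -3.0000 2.0000]
Step 2: x=[2.0625 5.4375 7.3125 11.1875] v=[0.2500 0.7500 -3.7500 2.7500]
Step 3: x=[2.2188 5.2500 6.8750 11.6563] v=[0.6250 -0.7500 -1.7500 1.8750]
Step 4: x=[2.3829 4.7110 7.2266 11.6797] v=[0.6562 -2.1562 1.4063 0.0937]
Step 5: x=[2.3790 4.2188 8.0626 11.3399] v=[-0.0157 -1.9687 3.3438 -1.3594]
Step 6: x=[2.0850 4.2276 8.7569 10.9307] v=[-1.1759 0.0353 2.7773 -1.6367]
Step 7: x=[1.5767 4.8331 8.8624 10.7281] v=[-2.0333 2.4220 0.4218 -0.8105]
Max displacement = 2.1250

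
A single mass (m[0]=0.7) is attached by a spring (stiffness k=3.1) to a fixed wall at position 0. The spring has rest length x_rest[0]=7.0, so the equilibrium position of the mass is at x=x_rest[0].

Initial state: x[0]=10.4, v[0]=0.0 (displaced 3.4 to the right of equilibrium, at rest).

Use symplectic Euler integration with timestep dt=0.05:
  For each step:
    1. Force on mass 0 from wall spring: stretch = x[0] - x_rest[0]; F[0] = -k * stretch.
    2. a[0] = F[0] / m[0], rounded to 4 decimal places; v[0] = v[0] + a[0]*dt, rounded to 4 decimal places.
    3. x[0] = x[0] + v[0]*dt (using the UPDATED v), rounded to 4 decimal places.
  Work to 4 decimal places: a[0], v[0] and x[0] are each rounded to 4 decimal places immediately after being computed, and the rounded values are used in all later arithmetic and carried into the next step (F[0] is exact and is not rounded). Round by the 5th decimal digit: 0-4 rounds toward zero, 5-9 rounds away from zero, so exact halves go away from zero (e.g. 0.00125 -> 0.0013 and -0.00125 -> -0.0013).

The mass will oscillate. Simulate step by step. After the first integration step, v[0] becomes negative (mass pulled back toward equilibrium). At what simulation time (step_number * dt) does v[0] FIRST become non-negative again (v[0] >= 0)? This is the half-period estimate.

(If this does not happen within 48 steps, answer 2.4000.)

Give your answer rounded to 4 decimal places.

Step 0: x=[10.4000] v=[0.0000]
Step 1: x=[10.3624] v=[-0.7529]
Step 2: x=[10.2875] v=[-1.4974]
Step 3: x=[10.1762] v=[-2.2253]
Step 4: x=[10.0298] v=[-2.9286]
Step 5: x=[9.8498] v=[-3.5995]
Step 6: x=[9.6383] v=[-4.2305]
Step 7: x=[9.3976] v=[-4.8147]
Step 8: x=[9.1303] v=[-5.3456]
Step 9: x=[8.8394] v=[-5.8173]
Step 10: x=[8.5282] v=[-6.2246]
Step 11: x=[8.2001] v=[-6.5630]
Step 12: x=[7.8587] v=[-6.8287]
Step 13: x=[7.5078] v=[-7.0188]
Step 14: x=[7.1512] v=[-7.1312]
Step 15: x=[6.7930] v=[-7.1647]
Step 16: x=[6.4371] v=[-7.1189]
Step 17: x=[6.0874] v=[-6.9943]
Step 18: x=[5.7478] v=[-6.7922]
Step 19: x=[5.4221] v=[-6.5149]
Step 20: x=[5.1138] v=[-6.1655]
Step 21: x=[4.8264] v=[-5.7478]
Step 22: x=[4.5631] v=[-5.2665]
Step 23: x=[4.3268] v=[-4.7269]
Step 24: x=[4.1201] v=[-4.1350]
Step 25: x=[3.9452] v=[-3.4973]
Step 26: x=[3.8042] v=[-2.8209]
Step 27: x=[3.6985] v=[-2.1133]
Step 28: x=[3.6294] v=[-1.3823]
Step 29: x=[3.5976] v=[-0.6360]
Step 30: x=[3.6035] v=[0.1174]
First v>=0 after going negative at step 30, time=1.5000

Answer: 1.5000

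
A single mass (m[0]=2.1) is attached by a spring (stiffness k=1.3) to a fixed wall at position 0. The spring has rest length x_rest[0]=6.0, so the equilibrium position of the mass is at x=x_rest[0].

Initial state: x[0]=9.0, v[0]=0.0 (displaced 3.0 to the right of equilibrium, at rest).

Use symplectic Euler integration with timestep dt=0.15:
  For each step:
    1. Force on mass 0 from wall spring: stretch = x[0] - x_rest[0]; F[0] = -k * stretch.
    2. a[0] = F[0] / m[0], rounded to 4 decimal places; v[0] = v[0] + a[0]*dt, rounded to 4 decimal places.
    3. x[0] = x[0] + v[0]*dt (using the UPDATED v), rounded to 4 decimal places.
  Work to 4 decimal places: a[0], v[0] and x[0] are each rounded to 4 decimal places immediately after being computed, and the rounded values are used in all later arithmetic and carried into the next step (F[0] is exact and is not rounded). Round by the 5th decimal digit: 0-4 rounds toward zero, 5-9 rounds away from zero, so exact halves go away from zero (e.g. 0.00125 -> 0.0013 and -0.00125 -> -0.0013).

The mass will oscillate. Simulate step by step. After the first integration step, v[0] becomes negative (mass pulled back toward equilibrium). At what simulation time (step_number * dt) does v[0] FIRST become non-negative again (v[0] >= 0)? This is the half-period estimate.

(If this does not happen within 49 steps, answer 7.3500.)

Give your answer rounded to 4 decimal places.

Answer: 4.0500

Derivation:
Step 0: x=[9.0000] v=[0.0000]
Step 1: x=[8.9582] v=[-0.2786]
Step 2: x=[8.8752] v=[-0.5533]
Step 3: x=[8.7522] v=[-0.8203]
Step 4: x=[8.5908] v=[-1.0759]
Step 5: x=[8.3933] v=[-1.3165]
Step 6: x=[8.1625] v=[-1.5387]
Step 7: x=[7.9016] v=[-1.7395]
Step 8: x=[7.6142] v=[-1.9161]
Step 9: x=[7.3043] v=[-2.0660]
Step 10: x=[6.9762] v=[-2.1871]
Step 11: x=[6.6345] v=[-2.2777]
Step 12: x=[6.2840] v=[-2.3366]
Step 13: x=[5.9296] v=[-2.3630]
Step 14: x=[5.5761] v=[-2.3565]
Step 15: x=[5.2285] v=[-2.3171]
Step 16: x=[4.8917] v=[-2.2455]
Step 17: x=[4.5703] v=[-2.1426]
Step 18: x=[4.2688] v=[-2.0098]
Step 19: x=[3.9915] v=[-1.8490]
Step 20: x=[3.7421] v=[-1.6625]
Step 21: x=[3.5242] v=[-1.4528]
Step 22: x=[3.3408] v=[-1.2229]
Step 23: x=[3.1944] v=[-0.9760]
Step 24: x=[3.0871] v=[-0.7155]
Step 25: x=[3.0204] v=[-0.4450]
Step 26: x=[2.9952] v=[-0.1683]
Step 27: x=[3.0118] v=[0.1107]
First v>=0 after going negative at step 27, time=4.0500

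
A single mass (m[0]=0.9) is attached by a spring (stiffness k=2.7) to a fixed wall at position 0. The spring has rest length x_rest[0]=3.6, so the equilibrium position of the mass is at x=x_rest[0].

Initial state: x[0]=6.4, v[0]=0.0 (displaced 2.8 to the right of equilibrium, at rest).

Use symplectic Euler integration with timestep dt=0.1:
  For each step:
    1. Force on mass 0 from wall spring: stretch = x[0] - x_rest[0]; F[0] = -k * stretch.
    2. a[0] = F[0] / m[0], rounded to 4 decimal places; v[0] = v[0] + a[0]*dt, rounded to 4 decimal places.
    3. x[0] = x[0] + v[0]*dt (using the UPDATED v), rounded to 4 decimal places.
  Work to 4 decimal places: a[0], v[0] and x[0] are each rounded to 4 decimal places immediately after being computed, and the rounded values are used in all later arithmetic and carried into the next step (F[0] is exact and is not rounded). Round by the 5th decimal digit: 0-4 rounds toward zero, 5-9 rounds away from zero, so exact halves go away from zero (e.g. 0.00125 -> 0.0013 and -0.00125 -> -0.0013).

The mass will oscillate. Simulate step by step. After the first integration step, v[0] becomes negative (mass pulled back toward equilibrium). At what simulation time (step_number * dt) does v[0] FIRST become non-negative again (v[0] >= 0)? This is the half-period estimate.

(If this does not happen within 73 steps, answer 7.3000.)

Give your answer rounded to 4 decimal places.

Step 0: x=[6.4000] v=[0.0000]
Step 1: x=[6.3160] v=[-0.8400]
Step 2: x=[6.1505] v=[-1.6548]
Step 3: x=[5.9085] v=[-2.4200]
Step 4: x=[5.5972] v=[-3.1126]
Step 5: x=[5.2260] v=[-3.7118]
Step 6: x=[4.8060] v=[-4.1996]
Step 7: x=[4.3499] v=[-4.5614]
Step 8: x=[3.8713] v=[-4.7864]
Step 9: x=[3.3845] v=[-4.8678]
Step 10: x=[2.9042] v=[-4.8032]
Step 11: x=[2.4448] v=[-4.5945]
Step 12: x=[2.0200] v=[-4.2479]
Step 13: x=[1.6426] v=[-3.7739]
Step 14: x=[1.3239] v=[-3.1867]
Step 15: x=[1.0735] v=[-2.5039]
Step 16: x=[0.8989] v=[-1.7460]
Step 17: x=[0.8053] v=[-0.9357]
Step 18: x=[0.7956] v=[-0.0973]
Step 19: x=[0.8700] v=[0.7440]
First v>=0 after going negative at step 19, time=1.9000

Answer: 1.9000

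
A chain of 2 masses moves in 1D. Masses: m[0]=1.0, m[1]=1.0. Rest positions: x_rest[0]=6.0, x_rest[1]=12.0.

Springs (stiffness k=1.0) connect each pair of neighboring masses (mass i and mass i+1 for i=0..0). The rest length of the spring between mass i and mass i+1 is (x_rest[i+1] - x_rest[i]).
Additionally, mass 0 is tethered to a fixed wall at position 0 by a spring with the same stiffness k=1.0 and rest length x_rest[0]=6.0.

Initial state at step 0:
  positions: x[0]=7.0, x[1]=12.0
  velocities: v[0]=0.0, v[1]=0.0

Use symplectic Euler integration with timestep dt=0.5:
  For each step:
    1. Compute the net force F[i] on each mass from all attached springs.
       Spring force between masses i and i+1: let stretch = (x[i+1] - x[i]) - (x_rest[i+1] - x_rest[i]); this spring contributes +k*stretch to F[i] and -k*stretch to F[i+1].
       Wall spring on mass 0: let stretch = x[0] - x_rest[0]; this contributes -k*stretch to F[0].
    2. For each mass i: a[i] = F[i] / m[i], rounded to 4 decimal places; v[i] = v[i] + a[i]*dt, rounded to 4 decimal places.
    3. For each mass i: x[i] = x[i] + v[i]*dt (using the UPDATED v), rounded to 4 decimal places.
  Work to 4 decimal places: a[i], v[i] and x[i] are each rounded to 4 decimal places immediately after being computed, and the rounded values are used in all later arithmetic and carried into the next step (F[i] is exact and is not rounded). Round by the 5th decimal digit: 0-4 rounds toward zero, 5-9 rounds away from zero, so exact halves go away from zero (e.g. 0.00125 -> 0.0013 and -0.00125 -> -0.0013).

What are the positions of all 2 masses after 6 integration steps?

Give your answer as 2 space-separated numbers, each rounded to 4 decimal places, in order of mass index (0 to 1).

Answer: 6.3900 11.4893

Derivation:
Step 0: x=[7.0000 12.0000] v=[0.0000 0.0000]
Step 1: x=[6.5000 12.2500] v=[-1.0000 0.5000]
Step 2: x=[5.8125 12.5625] v=[-1.3750 0.6250]
Step 3: x=[5.3594 12.6875] v=[-0.9063 0.2500]
Step 4: x=[5.3985 12.4805] v=[0.0781 -0.4141]
Step 5: x=[5.8585 12.0030] v=[0.9199 -0.9551]
Step 6: x=[6.3900 11.4893] v=[1.0629 -1.0274]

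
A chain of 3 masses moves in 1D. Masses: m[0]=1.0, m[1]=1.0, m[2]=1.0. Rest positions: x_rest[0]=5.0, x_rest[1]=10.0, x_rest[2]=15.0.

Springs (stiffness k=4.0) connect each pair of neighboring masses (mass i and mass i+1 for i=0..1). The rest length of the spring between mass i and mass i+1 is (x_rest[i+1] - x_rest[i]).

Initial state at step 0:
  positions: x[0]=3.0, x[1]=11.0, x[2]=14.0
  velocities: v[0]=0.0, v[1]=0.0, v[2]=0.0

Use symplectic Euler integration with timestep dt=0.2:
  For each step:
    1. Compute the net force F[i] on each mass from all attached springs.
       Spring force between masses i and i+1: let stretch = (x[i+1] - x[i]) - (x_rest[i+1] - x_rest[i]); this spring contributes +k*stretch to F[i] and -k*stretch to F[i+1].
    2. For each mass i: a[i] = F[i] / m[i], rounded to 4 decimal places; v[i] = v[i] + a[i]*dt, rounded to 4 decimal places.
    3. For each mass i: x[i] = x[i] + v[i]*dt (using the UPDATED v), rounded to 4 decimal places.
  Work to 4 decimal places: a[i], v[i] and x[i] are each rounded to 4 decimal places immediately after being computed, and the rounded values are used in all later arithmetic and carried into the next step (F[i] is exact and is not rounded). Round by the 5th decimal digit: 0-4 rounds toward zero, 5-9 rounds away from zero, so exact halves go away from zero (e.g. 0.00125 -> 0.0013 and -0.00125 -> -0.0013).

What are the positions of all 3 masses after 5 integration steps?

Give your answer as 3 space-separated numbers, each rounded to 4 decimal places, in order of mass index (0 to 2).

Step 0: x=[3.0000 11.0000 14.0000] v=[0.0000 0.0000 0.0000]
Step 1: x=[3.4800 10.2000 14.3200] v=[2.4000 -4.0000 1.6000]
Step 2: x=[4.2352 8.9840 14.7808] v=[3.7760 -6.0800 2.3040]
Step 3: x=[4.9502 7.9357 15.1141] v=[3.5750 -5.2416 1.6666]
Step 4: x=[5.3429 7.5582 15.0989] v=[1.9634 -1.8873 -0.0761]
Step 5: x=[5.2900 8.0328 14.6772] v=[-0.2644 2.3730 -2.1087]

Answer: 5.2900 8.0328 14.6772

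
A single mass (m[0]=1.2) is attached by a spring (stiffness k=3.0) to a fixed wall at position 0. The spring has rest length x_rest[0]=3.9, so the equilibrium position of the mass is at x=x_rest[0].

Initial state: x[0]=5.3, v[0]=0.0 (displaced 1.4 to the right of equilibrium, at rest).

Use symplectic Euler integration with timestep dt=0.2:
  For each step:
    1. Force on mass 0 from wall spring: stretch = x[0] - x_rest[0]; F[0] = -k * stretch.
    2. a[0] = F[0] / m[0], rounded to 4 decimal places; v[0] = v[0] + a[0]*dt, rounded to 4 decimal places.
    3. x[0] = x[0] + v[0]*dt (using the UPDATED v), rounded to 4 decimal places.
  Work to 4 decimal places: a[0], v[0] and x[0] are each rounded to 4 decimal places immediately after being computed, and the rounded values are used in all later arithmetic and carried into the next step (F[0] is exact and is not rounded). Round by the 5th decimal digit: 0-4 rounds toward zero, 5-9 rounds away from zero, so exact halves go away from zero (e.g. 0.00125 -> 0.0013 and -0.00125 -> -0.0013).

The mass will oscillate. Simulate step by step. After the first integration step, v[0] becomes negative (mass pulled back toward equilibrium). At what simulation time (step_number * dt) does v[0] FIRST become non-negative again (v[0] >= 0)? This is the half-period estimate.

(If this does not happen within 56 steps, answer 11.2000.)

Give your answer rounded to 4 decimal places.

Answer: 2.0000

Derivation:
Step 0: x=[5.3000] v=[0.0000]
Step 1: x=[5.1600] v=[-0.7000]
Step 2: x=[4.8940] v=[-1.3300]
Step 3: x=[4.5286] v=[-1.8270]
Step 4: x=[4.1003] v=[-2.1413]
Step 5: x=[3.6520] v=[-2.2415]
Step 6: x=[3.2285] v=[-2.1175]
Step 7: x=[2.8722] v=[-1.7817]
Step 8: x=[2.6186] v=[-1.2678]
Step 9: x=[2.4932] v=[-0.6271]
Step 10: x=[2.5085] v=[0.0763]
First v>=0 after going negative at step 10, time=2.0000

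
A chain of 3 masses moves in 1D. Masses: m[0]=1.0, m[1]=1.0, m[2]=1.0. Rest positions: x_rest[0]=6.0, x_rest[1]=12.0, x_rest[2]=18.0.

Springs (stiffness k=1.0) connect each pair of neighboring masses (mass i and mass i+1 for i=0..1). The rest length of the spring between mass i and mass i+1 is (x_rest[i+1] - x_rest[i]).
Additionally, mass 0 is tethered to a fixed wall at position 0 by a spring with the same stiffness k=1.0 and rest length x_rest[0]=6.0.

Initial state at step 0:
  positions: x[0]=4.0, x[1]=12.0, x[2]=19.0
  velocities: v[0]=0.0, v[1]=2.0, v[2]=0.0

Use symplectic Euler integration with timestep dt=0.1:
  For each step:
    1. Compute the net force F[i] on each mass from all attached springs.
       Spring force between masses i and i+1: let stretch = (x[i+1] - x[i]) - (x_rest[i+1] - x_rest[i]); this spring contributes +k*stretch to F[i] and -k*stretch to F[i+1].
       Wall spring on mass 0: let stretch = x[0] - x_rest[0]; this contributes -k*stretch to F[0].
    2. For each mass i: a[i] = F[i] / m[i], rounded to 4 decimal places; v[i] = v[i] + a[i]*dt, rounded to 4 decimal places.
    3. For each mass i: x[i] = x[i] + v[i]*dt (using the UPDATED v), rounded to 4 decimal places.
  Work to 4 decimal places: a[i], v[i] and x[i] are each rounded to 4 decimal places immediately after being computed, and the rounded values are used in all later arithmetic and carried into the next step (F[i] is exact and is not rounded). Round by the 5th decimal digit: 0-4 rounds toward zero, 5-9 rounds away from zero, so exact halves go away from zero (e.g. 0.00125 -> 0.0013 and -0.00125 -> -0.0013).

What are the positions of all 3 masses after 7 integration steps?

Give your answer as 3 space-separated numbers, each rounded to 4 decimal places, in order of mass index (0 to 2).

Answer: 5.1136 12.9699 18.8256

Derivation:
Step 0: x=[4.0000 12.0000 19.0000] v=[0.0000 2.0000 0.0000]
Step 1: x=[4.0400 12.1900 18.9900] v=[0.4000 1.9000 -0.1000]
Step 2: x=[4.1211 12.3665 18.9720] v=[0.8110 1.7650 -0.1800]
Step 3: x=[4.2434 12.5266 18.9479] v=[1.2234 1.6010 -0.2406]
Step 4: x=[4.4061 12.6681 18.9196] v=[1.6274 1.4148 -0.2827]
Step 5: x=[4.6074 12.7895 18.8888] v=[2.0130 1.2138 -0.3079]
Step 6: x=[4.8445 12.8901 18.8570] v=[2.3705 1.0055 -0.3178]
Step 7: x=[5.1136 12.9699 18.8256] v=[2.6906 0.7976 -0.3145]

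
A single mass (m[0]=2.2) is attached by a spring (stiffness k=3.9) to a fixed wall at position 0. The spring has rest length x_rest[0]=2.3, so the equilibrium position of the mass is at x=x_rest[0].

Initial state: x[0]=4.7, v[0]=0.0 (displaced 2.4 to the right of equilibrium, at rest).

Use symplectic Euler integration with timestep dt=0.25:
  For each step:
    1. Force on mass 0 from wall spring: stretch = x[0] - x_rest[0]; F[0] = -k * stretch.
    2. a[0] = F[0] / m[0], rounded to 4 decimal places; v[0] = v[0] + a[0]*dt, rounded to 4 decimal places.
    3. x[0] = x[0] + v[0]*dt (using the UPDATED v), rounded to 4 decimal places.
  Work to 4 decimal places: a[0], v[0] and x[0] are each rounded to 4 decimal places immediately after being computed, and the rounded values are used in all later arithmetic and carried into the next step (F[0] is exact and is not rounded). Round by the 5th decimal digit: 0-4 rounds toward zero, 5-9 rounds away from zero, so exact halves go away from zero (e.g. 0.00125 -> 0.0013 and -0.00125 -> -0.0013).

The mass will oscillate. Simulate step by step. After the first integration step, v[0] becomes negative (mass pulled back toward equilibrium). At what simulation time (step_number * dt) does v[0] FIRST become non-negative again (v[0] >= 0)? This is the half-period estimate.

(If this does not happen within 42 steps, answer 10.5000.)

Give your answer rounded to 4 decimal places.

Answer: 2.5000

Derivation:
Step 0: x=[4.7000] v=[0.0000]
Step 1: x=[4.4341] v=[-1.0636]
Step 2: x=[3.9318] v=[-2.0094]
Step 3: x=[3.2487] v=[-2.7326]
Step 4: x=[2.4604] v=[-3.1531]
Step 5: x=[1.6544] v=[-3.2242]
Step 6: x=[0.9199] v=[-2.9381]
Step 7: x=[0.3383] v=[-2.3265]
Step 8: x=[-0.0260] v=[-1.4571]
Step 9: x=[-0.1326] v=[-0.4263]
Step 10: x=[0.0304] v=[0.6518]
First v>=0 after going negative at step 10, time=2.5000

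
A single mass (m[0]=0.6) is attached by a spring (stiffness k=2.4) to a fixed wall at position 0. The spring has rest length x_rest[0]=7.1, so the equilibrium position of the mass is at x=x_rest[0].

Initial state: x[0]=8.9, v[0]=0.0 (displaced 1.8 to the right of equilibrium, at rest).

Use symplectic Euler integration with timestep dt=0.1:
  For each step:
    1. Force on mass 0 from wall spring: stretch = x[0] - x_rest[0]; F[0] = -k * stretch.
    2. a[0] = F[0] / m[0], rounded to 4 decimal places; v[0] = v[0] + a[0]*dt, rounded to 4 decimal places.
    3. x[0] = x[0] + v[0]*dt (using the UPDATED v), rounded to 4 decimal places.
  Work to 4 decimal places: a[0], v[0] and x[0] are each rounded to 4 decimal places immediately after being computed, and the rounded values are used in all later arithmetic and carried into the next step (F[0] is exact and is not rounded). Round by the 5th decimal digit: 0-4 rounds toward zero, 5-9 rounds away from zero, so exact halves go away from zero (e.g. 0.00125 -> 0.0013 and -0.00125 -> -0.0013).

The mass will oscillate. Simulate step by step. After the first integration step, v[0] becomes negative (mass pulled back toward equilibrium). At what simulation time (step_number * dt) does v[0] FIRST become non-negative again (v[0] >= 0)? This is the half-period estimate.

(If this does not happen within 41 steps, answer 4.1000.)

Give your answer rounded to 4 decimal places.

Answer: 1.6000

Derivation:
Step 0: x=[8.9000] v=[0.0000]
Step 1: x=[8.8280] v=[-0.7200]
Step 2: x=[8.6869] v=[-1.4112]
Step 3: x=[8.4823] v=[-2.0460]
Step 4: x=[8.2224] v=[-2.5989]
Step 5: x=[7.9176] v=[-3.0479]
Step 6: x=[7.5801] v=[-3.3749]
Step 7: x=[7.2234] v=[-3.5669]
Step 8: x=[6.8618] v=[-3.6163]
Step 9: x=[6.5097] v=[-3.5210]
Step 10: x=[6.1812] v=[-3.2849]
Step 11: x=[5.8895] v=[-2.9174]
Step 12: x=[5.6462] v=[-2.4332]
Step 13: x=[5.4610] v=[-1.8517]
Step 14: x=[5.3414] v=[-1.1961]
Step 15: x=[5.2921] v=[-0.4927]
Step 16: x=[5.3152] v=[0.2305]
First v>=0 after going negative at step 16, time=1.6000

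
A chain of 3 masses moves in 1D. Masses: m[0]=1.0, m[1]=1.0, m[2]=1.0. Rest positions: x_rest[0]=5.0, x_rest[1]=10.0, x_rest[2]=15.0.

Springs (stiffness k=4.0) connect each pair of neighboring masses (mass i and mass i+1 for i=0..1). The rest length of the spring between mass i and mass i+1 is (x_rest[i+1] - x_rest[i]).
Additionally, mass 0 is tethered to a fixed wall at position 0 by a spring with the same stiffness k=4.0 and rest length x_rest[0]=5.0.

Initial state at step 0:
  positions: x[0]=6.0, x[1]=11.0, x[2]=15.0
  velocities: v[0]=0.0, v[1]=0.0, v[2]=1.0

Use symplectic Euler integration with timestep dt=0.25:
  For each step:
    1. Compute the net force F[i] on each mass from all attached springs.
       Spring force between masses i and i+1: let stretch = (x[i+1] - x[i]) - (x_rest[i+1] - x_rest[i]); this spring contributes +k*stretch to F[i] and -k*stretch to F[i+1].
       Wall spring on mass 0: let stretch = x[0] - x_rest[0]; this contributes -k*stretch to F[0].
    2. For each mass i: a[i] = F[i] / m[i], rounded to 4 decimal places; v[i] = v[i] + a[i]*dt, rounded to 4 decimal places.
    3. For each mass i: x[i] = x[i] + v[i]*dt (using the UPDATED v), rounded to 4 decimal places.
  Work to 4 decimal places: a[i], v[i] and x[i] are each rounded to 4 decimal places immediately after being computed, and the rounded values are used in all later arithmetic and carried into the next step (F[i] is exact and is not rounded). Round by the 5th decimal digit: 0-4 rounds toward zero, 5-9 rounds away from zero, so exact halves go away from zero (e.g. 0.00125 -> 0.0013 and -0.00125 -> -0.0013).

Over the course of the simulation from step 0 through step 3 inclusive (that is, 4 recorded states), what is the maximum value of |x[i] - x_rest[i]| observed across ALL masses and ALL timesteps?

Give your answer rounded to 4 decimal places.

Answer: 1.4688

Derivation:
Step 0: x=[6.0000 11.0000 15.0000] v=[0.0000 0.0000 1.0000]
Step 1: x=[5.7500 10.7500 15.5000] v=[-1.0000 -1.0000 2.0000]
Step 2: x=[5.3125 10.4375 16.0625] v=[-1.7500 -1.2500 2.2500]
Step 3: x=[4.8281 10.2500 16.4688] v=[-1.9375 -0.7500 1.6250]
Max displacement = 1.4688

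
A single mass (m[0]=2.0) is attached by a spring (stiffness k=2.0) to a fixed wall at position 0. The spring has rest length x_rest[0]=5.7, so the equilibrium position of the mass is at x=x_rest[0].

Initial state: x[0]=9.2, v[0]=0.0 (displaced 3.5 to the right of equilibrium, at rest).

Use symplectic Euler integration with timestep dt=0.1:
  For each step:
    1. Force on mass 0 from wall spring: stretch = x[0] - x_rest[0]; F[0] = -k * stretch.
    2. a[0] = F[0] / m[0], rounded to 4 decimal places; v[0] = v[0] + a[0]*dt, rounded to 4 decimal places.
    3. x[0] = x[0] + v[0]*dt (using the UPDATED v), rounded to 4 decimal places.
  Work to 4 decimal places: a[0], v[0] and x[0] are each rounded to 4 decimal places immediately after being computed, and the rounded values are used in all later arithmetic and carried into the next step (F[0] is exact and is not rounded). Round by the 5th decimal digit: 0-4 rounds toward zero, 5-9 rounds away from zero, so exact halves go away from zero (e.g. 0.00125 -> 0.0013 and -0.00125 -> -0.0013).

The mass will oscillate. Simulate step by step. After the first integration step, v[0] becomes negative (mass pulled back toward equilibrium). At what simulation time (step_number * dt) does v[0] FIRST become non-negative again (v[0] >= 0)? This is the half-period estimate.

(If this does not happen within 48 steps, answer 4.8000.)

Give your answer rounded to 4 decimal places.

Answer: 3.2000

Derivation:
Step 0: x=[9.2000] v=[0.0000]
Step 1: x=[9.1650] v=[-0.3500]
Step 2: x=[9.0954] v=[-0.6965]
Step 3: x=[8.9918] v=[-1.0360]
Step 4: x=[8.8553] v=[-1.3652]
Step 5: x=[8.6872] v=[-1.6807]
Step 6: x=[8.4893] v=[-1.9794]
Step 7: x=[8.2635] v=[-2.2583]
Step 8: x=[8.0120] v=[-2.5147]
Step 9: x=[7.7374] v=[-2.7459]
Step 10: x=[7.4424] v=[-2.9496]
Step 11: x=[7.1300] v=[-3.1238]
Step 12: x=[6.8033] v=[-3.2668]
Step 13: x=[6.4656] v=[-3.3771]
Step 14: x=[6.1202] v=[-3.4537]
Step 15: x=[5.7706] v=[-3.4957]
Step 16: x=[5.4203] v=[-3.5028]
Step 17: x=[5.0728] v=[-3.4748]
Step 18: x=[4.7316] v=[-3.4121]
Step 19: x=[4.4001] v=[-3.3153]
Step 20: x=[4.0816] v=[-3.1853]
Step 21: x=[3.7793] v=[-3.0235]
Step 22: x=[3.4962] v=[-2.8314]
Step 23: x=[3.2351] v=[-2.6110]
Step 24: x=[2.9987] v=[-2.3645]
Step 25: x=[2.7893] v=[-2.0944]
Step 26: x=[2.6090] v=[-1.8033]
Step 27: x=[2.4596] v=[-1.4942]
Step 28: x=[2.3426] v=[-1.1702]
Step 29: x=[2.2592] v=[-0.8345]
Step 30: x=[2.2102] v=[-0.4904]
Step 31: x=[2.1961] v=[-0.1414]
Step 32: x=[2.2170] v=[0.2090]
First v>=0 after going negative at step 32, time=3.2000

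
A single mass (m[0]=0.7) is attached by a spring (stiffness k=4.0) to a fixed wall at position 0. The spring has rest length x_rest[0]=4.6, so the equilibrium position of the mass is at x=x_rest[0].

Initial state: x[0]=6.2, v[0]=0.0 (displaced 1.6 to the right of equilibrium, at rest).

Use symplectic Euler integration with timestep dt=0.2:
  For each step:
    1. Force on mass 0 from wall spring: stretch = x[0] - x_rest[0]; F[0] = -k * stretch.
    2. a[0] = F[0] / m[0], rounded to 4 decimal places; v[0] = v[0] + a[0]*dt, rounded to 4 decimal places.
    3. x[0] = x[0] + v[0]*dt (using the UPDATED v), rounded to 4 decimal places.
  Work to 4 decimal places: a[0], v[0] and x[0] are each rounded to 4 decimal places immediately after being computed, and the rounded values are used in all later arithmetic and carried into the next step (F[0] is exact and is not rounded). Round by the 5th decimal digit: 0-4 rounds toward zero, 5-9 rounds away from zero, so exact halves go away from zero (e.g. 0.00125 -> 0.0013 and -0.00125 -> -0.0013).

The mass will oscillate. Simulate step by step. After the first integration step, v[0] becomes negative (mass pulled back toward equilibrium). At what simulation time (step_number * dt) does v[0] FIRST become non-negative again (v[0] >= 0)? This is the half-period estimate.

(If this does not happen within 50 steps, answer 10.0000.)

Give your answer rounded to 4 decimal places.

Step 0: x=[6.2000] v=[0.0000]
Step 1: x=[5.8343] v=[-1.8286]
Step 2: x=[5.1865] v=[-3.2392]
Step 3: x=[4.4046] v=[-3.9095]
Step 4: x=[3.6674] v=[-3.6862]
Step 5: x=[3.1433] v=[-2.6204]
Step 6: x=[2.9522] v=[-0.9556]
Step 7: x=[3.1377] v=[0.9276]
First v>=0 after going negative at step 7, time=1.4000

Answer: 1.4000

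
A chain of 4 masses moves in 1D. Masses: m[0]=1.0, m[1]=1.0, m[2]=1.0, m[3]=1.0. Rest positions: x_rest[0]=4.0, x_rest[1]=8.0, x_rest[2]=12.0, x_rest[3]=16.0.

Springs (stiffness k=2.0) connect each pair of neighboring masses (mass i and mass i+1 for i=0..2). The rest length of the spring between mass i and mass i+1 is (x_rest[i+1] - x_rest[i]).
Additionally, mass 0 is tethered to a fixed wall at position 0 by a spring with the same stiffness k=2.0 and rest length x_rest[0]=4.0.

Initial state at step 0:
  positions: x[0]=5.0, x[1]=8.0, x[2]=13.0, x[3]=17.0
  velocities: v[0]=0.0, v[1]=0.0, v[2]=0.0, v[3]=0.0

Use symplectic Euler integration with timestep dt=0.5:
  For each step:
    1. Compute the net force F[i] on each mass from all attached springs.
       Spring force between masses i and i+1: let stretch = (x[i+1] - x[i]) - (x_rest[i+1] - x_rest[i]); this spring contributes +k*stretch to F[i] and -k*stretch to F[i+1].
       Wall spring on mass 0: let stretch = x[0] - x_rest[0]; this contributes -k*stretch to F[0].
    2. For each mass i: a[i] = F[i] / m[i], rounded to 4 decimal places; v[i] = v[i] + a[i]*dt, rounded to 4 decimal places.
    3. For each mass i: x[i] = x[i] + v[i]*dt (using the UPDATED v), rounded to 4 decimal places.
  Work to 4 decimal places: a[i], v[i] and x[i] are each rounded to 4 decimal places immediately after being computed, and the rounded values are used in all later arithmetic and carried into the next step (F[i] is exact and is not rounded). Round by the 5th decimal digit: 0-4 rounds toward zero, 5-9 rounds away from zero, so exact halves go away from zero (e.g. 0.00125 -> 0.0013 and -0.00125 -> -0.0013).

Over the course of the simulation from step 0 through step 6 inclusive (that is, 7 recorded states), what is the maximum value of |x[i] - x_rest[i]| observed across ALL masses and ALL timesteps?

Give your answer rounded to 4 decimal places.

Step 0: x=[5.0000 8.0000 13.0000 17.0000] v=[0.0000 0.0000 0.0000 0.0000]
Step 1: x=[4.0000 9.0000 12.5000 17.0000] v=[-2.0000 2.0000 -1.0000 0.0000]
Step 2: x=[3.5000 9.2500 12.5000 16.7500] v=[-1.0000 0.5000 0.0000 -0.5000]
Step 3: x=[4.1250 8.2500 13.0000 16.3750] v=[1.2500 -2.0000 1.0000 -0.7500]
Step 4: x=[4.7500 7.5625 12.8125 16.3125] v=[1.2500 -1.3750 -0.3750 -0.1250]
Step 5: x=[4.4063 8.0938 11.7500 16.5000] v=[-0.6875 1.0625 -2.1250 0.3750]
Step 6: x=[3.7032 8.6094 11.2344 16.3125] v=[-1.4063 1.0312 -1.0312 -0.3750]
Max displacement = 1.2500

Answer: 1.2500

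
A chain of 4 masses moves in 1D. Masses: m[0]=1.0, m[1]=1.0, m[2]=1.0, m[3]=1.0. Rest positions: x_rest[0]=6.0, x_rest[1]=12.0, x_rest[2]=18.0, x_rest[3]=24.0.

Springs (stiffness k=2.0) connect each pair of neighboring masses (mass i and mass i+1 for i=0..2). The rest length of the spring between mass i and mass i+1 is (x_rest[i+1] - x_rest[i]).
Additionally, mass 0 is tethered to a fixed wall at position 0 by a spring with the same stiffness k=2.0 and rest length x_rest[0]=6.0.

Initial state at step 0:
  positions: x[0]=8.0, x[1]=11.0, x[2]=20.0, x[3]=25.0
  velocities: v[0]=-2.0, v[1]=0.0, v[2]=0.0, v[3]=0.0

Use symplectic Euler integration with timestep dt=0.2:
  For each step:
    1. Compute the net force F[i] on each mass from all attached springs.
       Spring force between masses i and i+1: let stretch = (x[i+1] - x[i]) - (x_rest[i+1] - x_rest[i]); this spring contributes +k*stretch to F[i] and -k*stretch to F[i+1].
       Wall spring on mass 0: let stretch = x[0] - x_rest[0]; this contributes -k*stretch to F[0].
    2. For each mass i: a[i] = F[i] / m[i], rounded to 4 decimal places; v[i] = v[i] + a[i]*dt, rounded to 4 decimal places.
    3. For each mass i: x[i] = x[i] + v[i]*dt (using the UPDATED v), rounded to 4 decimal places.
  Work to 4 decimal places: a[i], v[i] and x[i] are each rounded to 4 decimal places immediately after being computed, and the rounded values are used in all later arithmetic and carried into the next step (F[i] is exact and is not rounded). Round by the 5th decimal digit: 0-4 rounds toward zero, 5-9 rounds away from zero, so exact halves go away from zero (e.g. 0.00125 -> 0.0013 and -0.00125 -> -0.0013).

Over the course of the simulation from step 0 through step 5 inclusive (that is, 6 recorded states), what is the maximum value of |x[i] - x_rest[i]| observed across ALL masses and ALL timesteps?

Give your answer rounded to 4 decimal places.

Answer: 2.0783

Derivation:
Step 0: x=[8.0000 11.0000 20.0000 25.0000] v=[-2.0000 0.0000 0.0000 0.0000]
Step 1: x=[7.2000 11.4800 19.6800 25.0800] v=[-4.0000 2.4000 -1.6000 0.4000]
Step 2: x=[6.1664 12.2736 19.1360 25.2080] v=[-5.1680 3.9680 -2.7200 0.6400]
Step 3: x=[5.1281 13.1276 18.5288 25.3302] v=[-5.1917 4.2701 -3.0362 0.6112]
Step 4: x=[4.3195 13.7738 18.0336 25.3883] v=[-4.0431 3.2308 -2.4761 0.2906]
Step 5: x=[3.9217 14.0044 17.7860 25.3380] v=[-1.9892 1.1530 -1.2381 -0.2513]
Max displacement = 2.0783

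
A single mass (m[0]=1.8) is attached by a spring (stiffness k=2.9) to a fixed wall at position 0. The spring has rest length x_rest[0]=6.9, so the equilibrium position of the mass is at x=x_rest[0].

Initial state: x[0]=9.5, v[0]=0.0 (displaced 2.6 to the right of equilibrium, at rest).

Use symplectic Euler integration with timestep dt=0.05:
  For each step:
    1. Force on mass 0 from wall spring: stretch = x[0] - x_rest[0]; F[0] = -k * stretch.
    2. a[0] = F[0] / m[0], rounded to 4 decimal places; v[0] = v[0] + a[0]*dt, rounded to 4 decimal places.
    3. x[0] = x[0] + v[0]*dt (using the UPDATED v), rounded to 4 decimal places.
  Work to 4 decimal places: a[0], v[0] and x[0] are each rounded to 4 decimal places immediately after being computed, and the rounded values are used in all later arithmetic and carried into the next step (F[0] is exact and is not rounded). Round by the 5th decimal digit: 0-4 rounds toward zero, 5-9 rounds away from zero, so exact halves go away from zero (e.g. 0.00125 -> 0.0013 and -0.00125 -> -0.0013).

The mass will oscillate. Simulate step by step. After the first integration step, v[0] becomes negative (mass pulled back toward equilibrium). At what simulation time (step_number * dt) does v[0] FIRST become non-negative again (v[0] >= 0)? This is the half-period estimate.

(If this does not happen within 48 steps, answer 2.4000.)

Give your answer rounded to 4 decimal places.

Step 0: x=[9.5000] v=[0.0000]
Step 1: x=[9.4895] v=[-0.2094]
Step 2: x=[9.4686] v=[-0.4180]
Step 3: x=[9.4374] v=[-0.6249]
Step 4: x=[9.3959] v=[-0.8293]
Step 5: x=[9.3444] v=[-1.0304]
Step 6: x=[9.2830] v=[-1.2273]
Step 7: x=[9.2120] v=[-1.4193]
Step 8: x=[9.1317] v=[-1.6055]
Step 9: x=[9.0424] v=[-1.7853]
Step 10: x=[8.9445] v=[-1.9579]
Step 11: x=[8.8384] v=[-2.1226]
Step 12: x=[8.7245] v=[-2.2788]
Step 13: x=[8.6032] v=[-2.4258]
Step 14: x=[8.4751] v=[-2.5630]
Step 15: x=[8.3406] v=[-2.6899]
Step 16: x=[8.2003] v=[-2.8060]
Step 17: x=[8.0548] v=[-2.9107]
Step 18: x=[7.9046] v=[-3.0037]
Step 19: x=[7.7504] v=[-3.0846]
Step 20: x=[7.5927] v=[-3.1531]
Step 21: x=[7.4323] v=[-3.2089]
Step 22: x=[7.2697] v=[-3.2518]
Step 23: x=[7.1056] v=[-3.2816]
Step 24: x=[6.9407] v=[-3.2982]
Step 25: x=[6.7756] v=[-3.3015]
Step 26: x=[6.6110] v=[-3.2915]
Step 27: x=[6.4476] v=[-3.2682]
Step 28: x=[6.2860] v=[-3.2318]
Step 29: x=[6.1269] v=[-3.1823]
Step 30: x=[5.9709] v=[-3.1200]
Step 31: x=[5.8186] v=[-3.0452]
Step 32: x=[5.6707] v=[-2.9581]
Step 33: x=[5.5277] v=[-2.8591]
Step 34: x=[5.3903] v=[-2.7486]
Step 35: x=[5.2590] v=[-2.6270]
Step 36: x=[5.1343] v=[-2.4948]
Step 37: x=[5.0167] v=[-2.3526]
Step 38: x=[4.9067] v=[-2.2009]
Step 39: x=[4.8047] v=[-2.0403]
Step 40: x=[4.7111] v=[-1.8715]
Step 41: x=[4.6263] v=[-1.6952]
Step 42: x=[4.5507] v=[-1.5120]
Step 43: x=[4.4846] v=[-1.3228]
Step 44: x=[4.4282] v=[-1.1282]
Step 45: x=[4.3817] v=[-0.9291]
Step 46: x=[4.3454] v=[-0.7262]
Step 47: x=[4.3194] v=[-0.5204]
Step 48: x=[4.3038] v=[-0.3125]
v[0] did not become non-negative within 48 steps; using fallback time=2.4000

Answer: 2.4000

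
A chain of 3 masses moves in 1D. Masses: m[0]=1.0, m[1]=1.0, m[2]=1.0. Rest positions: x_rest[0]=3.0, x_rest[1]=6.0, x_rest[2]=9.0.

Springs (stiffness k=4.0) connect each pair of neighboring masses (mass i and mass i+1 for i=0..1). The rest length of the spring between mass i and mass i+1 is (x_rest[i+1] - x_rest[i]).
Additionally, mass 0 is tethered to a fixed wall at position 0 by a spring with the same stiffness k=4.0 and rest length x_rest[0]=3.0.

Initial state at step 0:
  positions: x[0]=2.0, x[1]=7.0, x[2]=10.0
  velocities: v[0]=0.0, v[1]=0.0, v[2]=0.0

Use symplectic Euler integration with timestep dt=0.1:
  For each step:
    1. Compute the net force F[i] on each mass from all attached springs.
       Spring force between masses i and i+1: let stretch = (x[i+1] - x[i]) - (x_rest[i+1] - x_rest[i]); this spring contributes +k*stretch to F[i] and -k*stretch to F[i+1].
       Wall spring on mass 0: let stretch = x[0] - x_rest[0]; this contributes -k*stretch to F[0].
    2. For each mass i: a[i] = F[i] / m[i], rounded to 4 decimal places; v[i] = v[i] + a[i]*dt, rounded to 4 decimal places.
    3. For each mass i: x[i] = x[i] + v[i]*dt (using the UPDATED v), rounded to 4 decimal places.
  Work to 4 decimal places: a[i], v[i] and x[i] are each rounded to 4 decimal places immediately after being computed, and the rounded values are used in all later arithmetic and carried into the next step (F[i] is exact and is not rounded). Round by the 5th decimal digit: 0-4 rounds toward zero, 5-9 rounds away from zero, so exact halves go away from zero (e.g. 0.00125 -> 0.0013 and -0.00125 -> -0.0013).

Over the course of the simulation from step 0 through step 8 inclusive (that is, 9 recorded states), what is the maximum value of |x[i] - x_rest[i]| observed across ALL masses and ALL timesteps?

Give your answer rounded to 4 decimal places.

Step 0: x=[2.0000 7.0000 10.0000] v=[0.0000 0.0000 0.0000]
Step 1: x=[2.1200 6.9200 10.0000] v=[1.2000 -0.8000 0.0000]
Step 2: x=[2.3472 6.7712 9.9968] v=[2.2720 -1.4880 -0.0320]
Step 3: x=[2.6575 6.5745 9.9846] v=[3.1027 -1.9674 -0.1222]
Step 4: x=[3.0182 6.3575 9.9560] v=[3.6065 -2.1702 -0.2862]
Step 5: x=[3.3917 6.1509 9.9034] v=[3.7349 -2.0665 -0.5256]
Step 6: x=[3.7399 5.9840 9.8207] v=[3.4819 -1.6692 -0.8266]
Step 7: x=[4.0283 5.8808 9.7046] v=[2.8836 -1.0322 -1.1613]
Step 8: x=[4.2296 5.8564 9.5555] v=[2.0133 -0.2437 -1.4908]
Max displacement = 1.2296

Answer: 1.2296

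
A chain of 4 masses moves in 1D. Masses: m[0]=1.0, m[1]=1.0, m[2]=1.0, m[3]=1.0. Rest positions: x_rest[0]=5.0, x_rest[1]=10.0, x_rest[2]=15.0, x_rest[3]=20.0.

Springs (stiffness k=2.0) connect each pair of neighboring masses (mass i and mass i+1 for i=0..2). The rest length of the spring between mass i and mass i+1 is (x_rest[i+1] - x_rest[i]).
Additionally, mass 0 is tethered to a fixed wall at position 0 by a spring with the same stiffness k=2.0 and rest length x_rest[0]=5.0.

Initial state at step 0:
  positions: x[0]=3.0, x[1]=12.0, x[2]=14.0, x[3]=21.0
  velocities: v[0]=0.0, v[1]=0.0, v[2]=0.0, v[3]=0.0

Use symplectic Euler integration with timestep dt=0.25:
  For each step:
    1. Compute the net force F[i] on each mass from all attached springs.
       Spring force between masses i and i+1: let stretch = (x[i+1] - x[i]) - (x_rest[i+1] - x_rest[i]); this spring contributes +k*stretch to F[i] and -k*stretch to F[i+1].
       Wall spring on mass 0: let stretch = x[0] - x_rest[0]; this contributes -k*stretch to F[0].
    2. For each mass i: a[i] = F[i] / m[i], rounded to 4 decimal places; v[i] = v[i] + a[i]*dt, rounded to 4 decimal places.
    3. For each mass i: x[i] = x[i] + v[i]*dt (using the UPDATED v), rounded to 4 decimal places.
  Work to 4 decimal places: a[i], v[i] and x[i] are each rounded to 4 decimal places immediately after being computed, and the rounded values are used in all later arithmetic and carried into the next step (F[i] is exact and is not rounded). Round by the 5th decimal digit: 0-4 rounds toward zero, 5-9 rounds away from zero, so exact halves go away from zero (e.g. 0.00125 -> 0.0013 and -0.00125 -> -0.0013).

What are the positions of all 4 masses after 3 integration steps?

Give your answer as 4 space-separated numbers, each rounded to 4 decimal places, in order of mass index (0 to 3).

Answer: 6.1387 8.5312 16.4023 19.9961

Derivation:
Step 0: x=[3.0000 12.0000 14.0000 21.0000] v=[0.0000 0.0000 0.0000 0.0000]
Step 1: x=[3.7500 11.1250 14.6250 20.7500] v=[3.0000 -3.5000 2.5000 -1.0000]
Step 2: x=[4.9531 9.7656 15.5781 20.3594] v=[4.8125 -5.4375 3.8125 -1.5625]
Step 3: x=[6.1387 8.5312 16.4023 19.9961] v=[4.7422 -4.9375 3.2969 -1.4532]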